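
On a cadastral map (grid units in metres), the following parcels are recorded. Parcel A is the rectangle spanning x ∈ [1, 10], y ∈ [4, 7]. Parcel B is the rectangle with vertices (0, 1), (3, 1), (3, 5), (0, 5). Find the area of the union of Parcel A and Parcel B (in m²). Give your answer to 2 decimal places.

By inclusion–exclusion:
Individual areas: |Parcel A| = 27, |Parcel B| = 12.
|Parcel A∩Parcel B|: x∈[1,3], y∈[4,5] → 2·1 = 2.
|Parcel A ∪ Parcel B| = 39 − 2 = 37.00.

37.00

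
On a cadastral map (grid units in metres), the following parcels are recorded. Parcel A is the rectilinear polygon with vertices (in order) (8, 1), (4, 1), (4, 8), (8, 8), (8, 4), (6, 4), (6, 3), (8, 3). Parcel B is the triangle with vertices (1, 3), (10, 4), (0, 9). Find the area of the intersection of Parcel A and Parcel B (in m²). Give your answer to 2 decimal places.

The intersection is the polygon with vertices (4,7), (8,5), (8,4), (6,4), (6,3.556), (4,3.333).
By the shoelace formula its area is 9.11.

9.11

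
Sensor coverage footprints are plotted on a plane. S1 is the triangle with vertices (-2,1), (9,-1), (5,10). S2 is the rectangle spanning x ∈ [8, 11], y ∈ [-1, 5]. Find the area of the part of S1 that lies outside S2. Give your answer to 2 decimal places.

|S1| = 56.5, |S1∩S2| = 1.2841.
|S1 ∖ S2| = |S1| − |S1∩S2| = 56.5 − 1.2841 = 55.22.

55.22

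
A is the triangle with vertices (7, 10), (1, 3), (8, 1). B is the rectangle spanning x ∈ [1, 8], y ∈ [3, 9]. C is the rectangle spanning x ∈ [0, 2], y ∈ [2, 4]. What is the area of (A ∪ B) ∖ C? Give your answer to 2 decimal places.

|A ∪ B| = 49.2619.
|(A ∪ B) ∩ C| = 1.1429.
|(A ∪ B) ∖ C| = 49.2619 − 1.1429 = 48.12.

48.12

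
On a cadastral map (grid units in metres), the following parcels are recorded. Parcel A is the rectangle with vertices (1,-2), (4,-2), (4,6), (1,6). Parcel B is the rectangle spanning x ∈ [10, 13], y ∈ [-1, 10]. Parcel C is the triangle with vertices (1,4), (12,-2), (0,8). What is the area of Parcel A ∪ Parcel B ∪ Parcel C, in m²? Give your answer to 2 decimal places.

By inclusion–exclusion:
Individual areas: |Parcel A| = 24, |Parcel B| = 33, |Parcel C| = 19.
|Parcel A∩Parcel B| = 0 (no overlap).
|Parcel A∩Parcel C| = 7.3879.
|Parcel B∩Parcel C| = 0.2591.
|Parcel A∩Parcel B∩Parcel C| = 0.
|Parcel A ∪ Parcel B ∪ Parcel C| = 76 − 7.647 + 0 = 68.35.

68.35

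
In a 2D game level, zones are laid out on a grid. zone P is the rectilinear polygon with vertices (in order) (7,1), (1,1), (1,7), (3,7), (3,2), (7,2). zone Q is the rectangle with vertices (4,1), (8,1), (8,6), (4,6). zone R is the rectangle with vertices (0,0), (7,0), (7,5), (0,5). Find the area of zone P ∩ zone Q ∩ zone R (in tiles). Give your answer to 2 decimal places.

3.00

The intersection is the polygon with vertices (4,2), (7,2), (7,1), (4,1).
By the shoelace formula its area is 3.00.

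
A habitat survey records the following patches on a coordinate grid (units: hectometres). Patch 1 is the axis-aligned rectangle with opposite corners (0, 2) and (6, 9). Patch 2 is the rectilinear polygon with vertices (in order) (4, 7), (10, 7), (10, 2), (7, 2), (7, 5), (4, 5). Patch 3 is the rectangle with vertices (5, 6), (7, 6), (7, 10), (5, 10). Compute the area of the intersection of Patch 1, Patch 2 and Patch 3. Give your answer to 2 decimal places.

The intersection is the polygon with vertices (6,7), (6,6), (5,6), (5,7).
By the shoelace formula its area is 1.00.

1.00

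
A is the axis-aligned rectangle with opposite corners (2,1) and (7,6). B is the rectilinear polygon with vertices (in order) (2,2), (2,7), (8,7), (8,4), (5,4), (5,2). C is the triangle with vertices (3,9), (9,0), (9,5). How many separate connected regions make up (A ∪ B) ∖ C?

2

(A ∪ B) ∖ C splits into 2 disjoint pieces (area 24.6667, area 1.3333).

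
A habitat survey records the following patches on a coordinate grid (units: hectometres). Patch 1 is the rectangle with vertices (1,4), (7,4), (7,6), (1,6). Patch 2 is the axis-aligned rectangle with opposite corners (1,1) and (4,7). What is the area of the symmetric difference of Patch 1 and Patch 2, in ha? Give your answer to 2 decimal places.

|Patch 1∩Patch 2|: x∈[1,4], y∈[4,6] → 3·2 = 6.
|Patch 1 △ Patch 2| = |Patch 1| + |Patch 2| − 2·|Patch 1∩Patch 2| = 12 + 18 − 12 = 18.00.

18.00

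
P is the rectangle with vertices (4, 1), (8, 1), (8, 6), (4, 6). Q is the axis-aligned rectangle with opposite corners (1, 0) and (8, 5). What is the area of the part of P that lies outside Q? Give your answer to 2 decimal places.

4.00

|P∩Q|: x∈[4,8], y∈[1,5] → 4·4 = 16.
|P| = 20.
|P ∖ Q| = |P| − |P∩Q| = 20 − 16 = 4.00.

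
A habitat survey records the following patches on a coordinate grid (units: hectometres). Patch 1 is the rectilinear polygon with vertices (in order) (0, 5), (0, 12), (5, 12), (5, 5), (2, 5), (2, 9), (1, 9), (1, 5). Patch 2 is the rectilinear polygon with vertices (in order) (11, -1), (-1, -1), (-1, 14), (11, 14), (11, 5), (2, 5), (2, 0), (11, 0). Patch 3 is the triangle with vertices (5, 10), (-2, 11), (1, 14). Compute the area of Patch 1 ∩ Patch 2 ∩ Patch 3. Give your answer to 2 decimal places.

6.21

The intersection is the polygon with vertices (3,12), (5,10), (0,10.714), (0,12).
By the shoelace formula its area is 6.21.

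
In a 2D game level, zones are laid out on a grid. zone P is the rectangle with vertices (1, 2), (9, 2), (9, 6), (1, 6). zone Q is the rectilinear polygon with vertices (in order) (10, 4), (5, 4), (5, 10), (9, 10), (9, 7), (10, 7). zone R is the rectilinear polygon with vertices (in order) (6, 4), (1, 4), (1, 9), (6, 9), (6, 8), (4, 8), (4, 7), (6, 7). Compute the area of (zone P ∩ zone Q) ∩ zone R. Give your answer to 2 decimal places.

The region (zone P ∩ zone Q) ∩ zone R is the polygon with vertices (5,4), (5,6), (6,6), (6,4).
By the shoelace formula its area is 2.00.

2.00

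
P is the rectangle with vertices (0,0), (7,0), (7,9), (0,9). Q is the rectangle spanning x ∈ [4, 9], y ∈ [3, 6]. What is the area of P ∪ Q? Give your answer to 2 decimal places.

69.00

By inclusion–exclusion:
Individual areas: |P| = 63, |Q| = 15.
|P∩Q|: x∈[4,7], y∈[3,6] → 3·3 = 9.
|P ∪ Q| = 78 − 9 = 69.00.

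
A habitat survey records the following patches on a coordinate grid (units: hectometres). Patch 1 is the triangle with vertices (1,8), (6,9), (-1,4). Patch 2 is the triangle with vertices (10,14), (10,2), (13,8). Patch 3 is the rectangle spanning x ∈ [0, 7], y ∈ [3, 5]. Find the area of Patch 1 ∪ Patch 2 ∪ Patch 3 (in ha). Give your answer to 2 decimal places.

By inclusion–exclusion:
Individual areas: |Patch 1| = 9, |Patch 2| = 18, |Patch 3| = 14.
|Patch 1∩Patch 2| = 0.
|Patch 1∩Patch 3| = 0.0571.
|Patch 2∩Patch 3| = 0.
|Patch 1∩Patch 2∩Patch 3| = 0.
|Patch 1 ∪ Patch 2 ∪ Patch 3| = 41 − 0.0571 + 0 = 40.94.

40.94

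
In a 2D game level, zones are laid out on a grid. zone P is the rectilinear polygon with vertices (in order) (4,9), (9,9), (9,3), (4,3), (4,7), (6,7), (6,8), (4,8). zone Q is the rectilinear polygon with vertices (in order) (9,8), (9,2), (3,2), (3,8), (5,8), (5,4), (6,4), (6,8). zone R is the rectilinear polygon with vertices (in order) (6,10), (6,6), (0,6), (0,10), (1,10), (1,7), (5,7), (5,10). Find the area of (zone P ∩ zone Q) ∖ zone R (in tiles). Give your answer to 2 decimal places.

19.00

|zone P ∩ zone Q| = 20.
|(zone P ∩ zone Q) ∩ zone R| = 1.
|(zone P ∩ zone Q) ∖ zone R| = 20 − 1 = 19.00.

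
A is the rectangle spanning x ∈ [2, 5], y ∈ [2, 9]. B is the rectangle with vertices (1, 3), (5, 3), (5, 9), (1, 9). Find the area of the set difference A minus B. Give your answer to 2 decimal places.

|A∩B|: x∈[2,5], y∈[3,9] → 3·6 = 18.
|A| = 21.
|A ∖ B| = |A| − |A∩B| = 21 − 18 = 3.00.

3.00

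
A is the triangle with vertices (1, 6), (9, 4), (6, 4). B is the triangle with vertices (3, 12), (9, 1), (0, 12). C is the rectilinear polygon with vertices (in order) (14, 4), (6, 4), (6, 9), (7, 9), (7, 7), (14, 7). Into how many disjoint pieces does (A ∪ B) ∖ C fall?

(A ∪ B) ∖ C splits into 2 disjoint pieces (area 15.6214, area 1.2273).

2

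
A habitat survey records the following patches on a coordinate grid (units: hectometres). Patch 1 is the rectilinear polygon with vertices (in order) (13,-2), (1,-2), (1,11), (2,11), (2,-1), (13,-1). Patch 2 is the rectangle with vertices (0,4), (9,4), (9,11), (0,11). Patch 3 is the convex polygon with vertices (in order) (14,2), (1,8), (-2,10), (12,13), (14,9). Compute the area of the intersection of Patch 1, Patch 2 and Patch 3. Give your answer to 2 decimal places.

The intersection is the polygon with vertices (2,7.538), (1,8), (1,10.643), (2,10.857).
By the shoelace formula its area is 2.98.

2.98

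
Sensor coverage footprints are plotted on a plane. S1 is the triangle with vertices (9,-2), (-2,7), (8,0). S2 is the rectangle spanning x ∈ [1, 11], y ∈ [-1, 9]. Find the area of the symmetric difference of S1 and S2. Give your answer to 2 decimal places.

|S1| = 6.5, |S2| = 100, |S1∩S2| = 5.6071.
|S1 △ S2| = |S1| + |S2| − 2·|S1∩S2| = 6.5 + 100 − 11.2141 = 95.29.

95.29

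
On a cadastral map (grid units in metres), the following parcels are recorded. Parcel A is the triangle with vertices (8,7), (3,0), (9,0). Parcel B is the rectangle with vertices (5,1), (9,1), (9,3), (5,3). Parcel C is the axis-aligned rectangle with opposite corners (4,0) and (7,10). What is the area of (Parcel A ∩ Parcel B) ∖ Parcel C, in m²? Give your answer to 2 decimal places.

|Parcel A ∩ Parcel B| = 7.4143.
|(Parcel A ∩ Parcel B) ∩ Parcel C| = 3.9857.
|(Parcel A ∩ Parcel B) ∖ Parcel C| = 7.4143 − 3.9857 = 3.43.

3.43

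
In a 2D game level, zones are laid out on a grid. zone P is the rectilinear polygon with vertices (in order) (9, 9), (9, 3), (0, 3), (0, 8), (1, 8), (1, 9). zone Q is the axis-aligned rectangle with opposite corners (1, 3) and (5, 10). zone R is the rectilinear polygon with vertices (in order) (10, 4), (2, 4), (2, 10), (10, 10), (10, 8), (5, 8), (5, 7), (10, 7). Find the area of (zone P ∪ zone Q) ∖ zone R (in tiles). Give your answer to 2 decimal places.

23.00

|zone P ∪ zone Q| = 57.
|(zone P ∪ zone Q) ∩ zone R| = 34.
|(zone P ∪ zone Q) ∖ zone R| = 57 − 34 = 23.00.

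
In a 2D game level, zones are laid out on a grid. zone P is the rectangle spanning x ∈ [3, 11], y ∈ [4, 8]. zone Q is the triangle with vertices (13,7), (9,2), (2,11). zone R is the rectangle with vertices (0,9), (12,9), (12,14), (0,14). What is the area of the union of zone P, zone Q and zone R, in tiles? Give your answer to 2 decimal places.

103.31

By inclusion–exclusion:
Individual areas: |zone P| = 32, |zone Q| = 35.5, |zone R| = 60.
|zone P∩zone Q| = 20.2422.
|zone P∩zone R| = 0 (no overlap).
|zone Q∩zone R| = 3.9444.
|zone P∩zone Q∩zone R| = 0.
|zone P ∪ zone Q ∪ zone R| = 127.5 − 24.1866 + 0 = 103.31.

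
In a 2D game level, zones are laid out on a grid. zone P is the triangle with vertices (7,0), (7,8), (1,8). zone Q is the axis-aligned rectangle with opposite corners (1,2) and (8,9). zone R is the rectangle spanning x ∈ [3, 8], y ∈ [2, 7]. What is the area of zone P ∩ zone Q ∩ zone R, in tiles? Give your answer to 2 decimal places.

15.83

The intersection is the polygon with vertices (7,2), (5.5,2), (3,5.333), (3,7), (7,7).
By the shoelace formula its area is 15.83.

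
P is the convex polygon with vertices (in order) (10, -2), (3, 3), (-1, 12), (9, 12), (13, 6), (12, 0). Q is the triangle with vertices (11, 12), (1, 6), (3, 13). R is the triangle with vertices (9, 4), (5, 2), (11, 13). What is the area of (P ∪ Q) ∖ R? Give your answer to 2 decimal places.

|P ∪ Q| = 126.6991.
|(P ∪ Q) ∩ R| = 15.0633.
|(P ∪ Q) ∖ R| = 126.6991 − 15.0633 = 111.64.

111.64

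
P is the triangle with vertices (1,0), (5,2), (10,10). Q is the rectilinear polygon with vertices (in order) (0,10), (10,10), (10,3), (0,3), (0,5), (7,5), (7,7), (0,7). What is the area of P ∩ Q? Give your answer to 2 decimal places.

5.50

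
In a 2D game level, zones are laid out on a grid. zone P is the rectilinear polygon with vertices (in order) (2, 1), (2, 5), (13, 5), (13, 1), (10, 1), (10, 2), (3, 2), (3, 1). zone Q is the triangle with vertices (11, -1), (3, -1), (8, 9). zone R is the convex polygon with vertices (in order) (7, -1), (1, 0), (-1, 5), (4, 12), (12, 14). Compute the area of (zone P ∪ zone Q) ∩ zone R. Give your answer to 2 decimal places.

|zone P ∪ zone Q| = 63.55.
|(zone P ∪ zone Q) ∩ zone R| = 36.89.

36.89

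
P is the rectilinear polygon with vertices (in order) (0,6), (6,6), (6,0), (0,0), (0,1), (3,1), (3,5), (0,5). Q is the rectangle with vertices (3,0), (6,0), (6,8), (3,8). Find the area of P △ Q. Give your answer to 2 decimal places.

|P| = 24, |Q| = 24, |P∩Q| = 18.
|P △ Q| = |P| + |Q| − 2·|P∩Q| = 24 + 24 − 36 = 12.00.

12.00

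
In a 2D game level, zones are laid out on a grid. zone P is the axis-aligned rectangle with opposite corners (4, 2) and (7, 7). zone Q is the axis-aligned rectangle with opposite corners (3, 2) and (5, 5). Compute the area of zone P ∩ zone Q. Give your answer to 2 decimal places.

|zone P∩zone Q|: x∈[4,5], y∈[2,5] → 1·3 = 3.

3.00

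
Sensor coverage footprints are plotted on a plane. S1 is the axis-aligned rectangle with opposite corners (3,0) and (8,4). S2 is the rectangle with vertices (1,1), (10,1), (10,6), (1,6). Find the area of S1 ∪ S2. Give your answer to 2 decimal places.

50.00

By inclusion–exclusion:
Individual areas: |S1| = 20, |S2| = 45.
|S1∩S2|: x∈[3,8], y∈[1,4] → 5·3 = 15.
|S1 ∪ S2| = 65 − 15 = 50.00.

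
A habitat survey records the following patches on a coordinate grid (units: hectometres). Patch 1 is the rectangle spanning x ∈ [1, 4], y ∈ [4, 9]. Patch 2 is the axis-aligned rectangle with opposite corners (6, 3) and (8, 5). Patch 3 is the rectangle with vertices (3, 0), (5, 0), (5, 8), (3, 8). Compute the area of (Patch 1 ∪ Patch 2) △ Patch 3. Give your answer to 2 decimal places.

|Patch 1 ∪ Patch 2| = 19.
|(Patch 1 ∪ Patch 2) ∩ Patch 3| = 4.
|(Patch 1 ∪ Patch 2) △ Patch 3| = 19 + 16 − 8 = 27.00.

27.00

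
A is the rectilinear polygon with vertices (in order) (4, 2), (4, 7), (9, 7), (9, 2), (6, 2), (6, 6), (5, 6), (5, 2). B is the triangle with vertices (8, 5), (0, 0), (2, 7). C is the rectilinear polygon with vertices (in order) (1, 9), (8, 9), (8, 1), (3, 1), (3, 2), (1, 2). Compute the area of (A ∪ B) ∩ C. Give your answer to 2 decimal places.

|A ∪ B| = 38.7292.
|(A ∪ B) ∩ C| = 30.79.

30.79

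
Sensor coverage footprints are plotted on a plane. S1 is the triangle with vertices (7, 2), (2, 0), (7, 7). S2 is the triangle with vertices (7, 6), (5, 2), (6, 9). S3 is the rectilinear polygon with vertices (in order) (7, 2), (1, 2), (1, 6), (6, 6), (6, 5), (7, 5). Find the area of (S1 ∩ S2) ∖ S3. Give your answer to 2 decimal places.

|S1 ∩ S2| = 2.6542.
|(S1 ∩ S2) ∩ S3| = 1.7179.
|(S1 ∩ S2) ∖ S3| = 2.6542 − 1.7179 = 0.94.

0.94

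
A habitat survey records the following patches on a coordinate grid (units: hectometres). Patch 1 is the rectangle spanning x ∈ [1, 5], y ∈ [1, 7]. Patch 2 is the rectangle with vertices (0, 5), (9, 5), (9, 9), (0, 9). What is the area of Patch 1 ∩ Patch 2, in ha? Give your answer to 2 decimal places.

8.00

|Patch 1∩Patch 2|: x∈[1,5], y∈[5,7] → 4·2 = 8.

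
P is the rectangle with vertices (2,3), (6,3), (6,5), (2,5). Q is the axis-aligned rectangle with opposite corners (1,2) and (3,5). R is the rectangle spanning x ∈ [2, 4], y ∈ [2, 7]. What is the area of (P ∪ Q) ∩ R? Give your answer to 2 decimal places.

The region (P ∪ Q) ∩ R is the polygon with vertices (3,3), (3,2), (2,2), (2,5), (3,5), (4,5), (4,3).
By the shoelace formula its area is 5.00.

5.00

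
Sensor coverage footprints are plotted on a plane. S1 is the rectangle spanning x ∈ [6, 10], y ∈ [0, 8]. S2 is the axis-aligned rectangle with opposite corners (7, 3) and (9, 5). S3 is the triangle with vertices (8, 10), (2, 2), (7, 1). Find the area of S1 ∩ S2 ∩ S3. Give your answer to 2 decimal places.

0.67

The intersection is the polygon with vertices (7,5), (7.444,5), (7.222,3), (7,3).
By the shoelace formula its area is 0.67.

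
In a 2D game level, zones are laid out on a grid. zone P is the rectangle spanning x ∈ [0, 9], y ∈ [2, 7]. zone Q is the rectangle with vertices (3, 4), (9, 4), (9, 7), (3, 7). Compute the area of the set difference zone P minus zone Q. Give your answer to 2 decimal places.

|zone P∩zone Q|: x∈[3,9], y∈[4,7] → 6·3 = 18.
|zone P| = 45.
|zone P ∖ zone Q| = |zone P| − |zone P∩zone Q| = 45 − 18 = 27.00.

27.00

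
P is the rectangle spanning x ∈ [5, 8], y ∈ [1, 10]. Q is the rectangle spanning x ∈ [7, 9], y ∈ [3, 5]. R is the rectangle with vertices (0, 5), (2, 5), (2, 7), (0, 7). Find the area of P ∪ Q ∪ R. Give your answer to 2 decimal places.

33.00

By inclusion–exclusion:
Individual areas: |P| = 27, |Q| = 4, |R| = 4.
|P∩Q|: x∈[7,8], y∈[3,5] → 1·2 = 2.
|P∩R| = 0 (no overlap).
|Q∩R| = 0 (no overlap).
|P∩Q∩R| = 0.
|P ∪ Q ∪ R| = 35 − 2 + 0 = 33.00.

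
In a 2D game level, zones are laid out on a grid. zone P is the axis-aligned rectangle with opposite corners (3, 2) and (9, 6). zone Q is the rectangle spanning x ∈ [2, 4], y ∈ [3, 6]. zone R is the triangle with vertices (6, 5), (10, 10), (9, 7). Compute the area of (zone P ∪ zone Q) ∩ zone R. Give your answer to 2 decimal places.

0.35

The region (zone P ∪ zone Q) ∩ zone R is the polygon with vertices (7.5,6), (6,5), (6.8,6).
By the shoelace formula its area is 0.35.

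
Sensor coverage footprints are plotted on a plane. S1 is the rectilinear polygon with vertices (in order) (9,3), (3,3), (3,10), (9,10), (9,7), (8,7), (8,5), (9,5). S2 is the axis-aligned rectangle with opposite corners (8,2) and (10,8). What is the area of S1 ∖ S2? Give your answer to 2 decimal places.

37.00

|S1| = 40, |S1∩S2| = 3.
|S1 ∖ S2| = |S1| − |S1∩S2| = 40 − 3 = 37.00.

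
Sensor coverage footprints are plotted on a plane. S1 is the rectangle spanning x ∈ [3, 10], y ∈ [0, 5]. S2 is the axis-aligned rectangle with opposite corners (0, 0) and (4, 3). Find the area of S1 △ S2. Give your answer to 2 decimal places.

|S1∩S2|: x∈[3,4], y∈[0,3] → 1·3 = 3.
|S1 △ S2| = |S1| + |S2| − 2·|S1∩S2| = 35 + 12 − 6 = 41.00.

41.00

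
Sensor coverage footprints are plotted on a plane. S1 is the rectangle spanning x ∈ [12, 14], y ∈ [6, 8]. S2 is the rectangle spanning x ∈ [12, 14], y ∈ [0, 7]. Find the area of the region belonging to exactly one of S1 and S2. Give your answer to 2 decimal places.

14.00

|S1∩S2|: x∈[12,14], y∈[6,7] → 2·1 = 2.
|S1 △ S2| = |S1| + |S2| − 2·|S1∩S2| = 4 + 14 − 4 = 14.00.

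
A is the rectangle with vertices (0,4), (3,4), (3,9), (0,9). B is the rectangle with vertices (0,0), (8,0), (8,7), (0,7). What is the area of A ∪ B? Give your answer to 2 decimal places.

62.00

By inclusion–exclusion:
Individual areas: |A| = 15, |B| = 56.
|A∩B|: x∈[0,3], y∈[4,7] → 3·3 = 9.
|A ∪ B| = 71 − 9 = 62.00.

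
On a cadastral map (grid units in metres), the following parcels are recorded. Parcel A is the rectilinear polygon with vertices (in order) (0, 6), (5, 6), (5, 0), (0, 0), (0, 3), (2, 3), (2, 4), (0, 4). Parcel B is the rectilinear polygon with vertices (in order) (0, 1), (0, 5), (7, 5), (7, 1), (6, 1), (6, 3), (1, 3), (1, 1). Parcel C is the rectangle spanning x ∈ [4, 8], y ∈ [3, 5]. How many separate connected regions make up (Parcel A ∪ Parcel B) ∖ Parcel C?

(Parcel A ∪ Parcel B) ∖ Parcel C splits into 2 disjoint pieces (area 28, area 2).

2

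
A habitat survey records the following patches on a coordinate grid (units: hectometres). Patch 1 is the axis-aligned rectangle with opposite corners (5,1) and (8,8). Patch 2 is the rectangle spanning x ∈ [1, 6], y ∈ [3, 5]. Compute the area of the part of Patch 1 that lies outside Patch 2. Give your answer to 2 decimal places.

|Patch 1∩Patch 2|: x∈[5,6], y∈[3,5] → 1·2 = 2.
|Patch 1| = 21.
|Patch 1 ∖ Patch 2| = |Patch 1| − |Patch 1∩Patch 2| = 21 − 2 = 19.00.

19.00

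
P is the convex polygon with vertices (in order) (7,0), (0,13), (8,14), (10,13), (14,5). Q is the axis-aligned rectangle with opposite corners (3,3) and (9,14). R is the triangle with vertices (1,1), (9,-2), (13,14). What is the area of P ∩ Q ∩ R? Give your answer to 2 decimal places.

The intersection is the polygon with vertices (9,3), (5.385,3), (4.449,4.737), (9,9.667).
By the shoelace formula its area is 18.31.

18.31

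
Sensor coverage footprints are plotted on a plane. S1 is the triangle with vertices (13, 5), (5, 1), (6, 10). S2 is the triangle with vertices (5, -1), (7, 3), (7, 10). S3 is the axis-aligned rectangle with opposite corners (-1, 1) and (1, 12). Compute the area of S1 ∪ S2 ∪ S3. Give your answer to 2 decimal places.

56.97

By inclusion–exclusion:
Individual areas: |S1| = 34, |S2| = 7, |S3| = 22.
|S1∩S2| = 6.0256.
|S1∩S3| = 0.
|S2∩S3| = 0.
|S1∩S2∩S3| = 0.
|S1 ∪ S2 ∪ S3| = 63 − 6.0256 + 0 = 56.97.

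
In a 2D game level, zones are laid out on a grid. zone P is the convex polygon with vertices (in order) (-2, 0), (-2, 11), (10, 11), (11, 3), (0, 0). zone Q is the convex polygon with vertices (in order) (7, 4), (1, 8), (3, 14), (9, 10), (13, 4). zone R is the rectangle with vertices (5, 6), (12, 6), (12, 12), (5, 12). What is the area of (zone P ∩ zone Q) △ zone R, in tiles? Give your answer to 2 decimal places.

44.42

|zone P ∩ zone Q| = 49.5817.
|(zone P ∩ zone Q) ∩ zone R| = 23.5817.
|(zone P ∩ zone Q) △ zone R| = 49.5817 + 42 − 47.1635 = 44.42.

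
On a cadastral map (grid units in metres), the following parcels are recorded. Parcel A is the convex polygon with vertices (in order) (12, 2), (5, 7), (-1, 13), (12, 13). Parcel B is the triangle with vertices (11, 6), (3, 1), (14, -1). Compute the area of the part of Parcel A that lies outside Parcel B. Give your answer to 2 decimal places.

70.99

|Parcel A| = 77.5, |Parcel A∩Parcel B| = 6.5067.
|Parcel A ∖ Parcel B| = |Parcel A| − |Parcel A∩Parcel B| = 77.5 − 6.5067 = 70.99.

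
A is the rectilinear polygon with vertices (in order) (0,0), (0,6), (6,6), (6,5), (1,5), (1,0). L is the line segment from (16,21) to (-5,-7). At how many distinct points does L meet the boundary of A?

The segment meets the boundary at (1,1), (0.25,0), (4,5), (4.75,6).

4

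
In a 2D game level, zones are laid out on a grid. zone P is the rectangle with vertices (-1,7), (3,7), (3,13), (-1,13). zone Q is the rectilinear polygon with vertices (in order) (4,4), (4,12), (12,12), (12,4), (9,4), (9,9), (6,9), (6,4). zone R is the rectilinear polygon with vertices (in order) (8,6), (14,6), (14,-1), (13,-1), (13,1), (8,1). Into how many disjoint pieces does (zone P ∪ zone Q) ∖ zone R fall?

2

(zone P ∪ zone Q) ∖ zone R splits into 2 disjoint pieces (area 24, area 43).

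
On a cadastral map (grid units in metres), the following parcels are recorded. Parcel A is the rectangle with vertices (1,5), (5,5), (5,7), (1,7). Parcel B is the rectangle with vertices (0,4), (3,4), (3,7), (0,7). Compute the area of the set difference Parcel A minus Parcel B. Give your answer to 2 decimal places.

4.00

|Parcel A∩Parcel B|: x∈[1,3], y∈[5,7] → 2·2 = 4.
|Parcel A| = 8.
|Parcel A ∖ Parcel B| = |Parcel A| − |Parcel A∩Parcel B| = 8 − 4 = 4.00.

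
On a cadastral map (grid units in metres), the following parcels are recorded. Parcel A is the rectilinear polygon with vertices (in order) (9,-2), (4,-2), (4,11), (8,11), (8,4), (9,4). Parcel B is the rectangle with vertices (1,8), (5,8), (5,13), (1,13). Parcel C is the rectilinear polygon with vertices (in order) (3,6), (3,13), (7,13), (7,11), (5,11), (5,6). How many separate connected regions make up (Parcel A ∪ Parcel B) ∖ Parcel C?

2

(Parcel A ∪ Parcel B) ∖ Parcel C splits into 2 disjoint pieces (area 53, area 10).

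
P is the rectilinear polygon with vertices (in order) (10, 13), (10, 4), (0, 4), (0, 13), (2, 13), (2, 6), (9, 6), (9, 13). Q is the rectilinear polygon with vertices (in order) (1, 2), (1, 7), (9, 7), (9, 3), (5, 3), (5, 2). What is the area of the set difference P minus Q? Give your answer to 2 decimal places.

24.00

|P| = 41, |P∩Q| = 17.
|P ∖ Q| = |P| − |P∩Q| = 41 − 17 = 24.00.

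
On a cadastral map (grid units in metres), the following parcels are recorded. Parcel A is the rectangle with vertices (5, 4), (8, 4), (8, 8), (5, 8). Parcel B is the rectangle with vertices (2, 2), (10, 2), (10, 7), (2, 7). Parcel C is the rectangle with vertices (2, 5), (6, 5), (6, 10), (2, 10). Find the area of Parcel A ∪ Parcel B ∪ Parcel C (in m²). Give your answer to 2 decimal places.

54.00

By inclusion–exclusion:
Individual areas: |Parcel A| = 12, |Parcel B| = 40, |Parcel C| = 20.
|Parcel A∩Parcel B|: x∈[5,8], y∈[4,7] → 3·3 = 9.
|Parcel A∩Parcel C|: x∈[5,6], y∈[5,8] → 1·3 = 3.
|Parcel B∩Parcel C|: x∈[2,6], y∈[5,7] → 4·2 = 8.
|Parcel A∩Parcel B∩Parcel C| = 2.
|Parcel A ∪ Parcel B ∪ Parcel C| = 72 − 20 + 2 = 54.00.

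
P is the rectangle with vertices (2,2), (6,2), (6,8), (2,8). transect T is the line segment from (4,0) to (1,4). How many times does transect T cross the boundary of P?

The segment meets the boundary at (2,2.667), (2.5,2).

2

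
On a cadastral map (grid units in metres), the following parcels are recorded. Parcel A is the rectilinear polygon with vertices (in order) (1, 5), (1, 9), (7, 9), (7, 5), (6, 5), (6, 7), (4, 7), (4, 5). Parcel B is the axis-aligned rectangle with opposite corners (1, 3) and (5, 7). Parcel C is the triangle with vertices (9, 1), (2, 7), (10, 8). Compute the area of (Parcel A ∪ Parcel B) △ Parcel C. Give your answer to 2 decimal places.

|Parcel A ∪ Parcel B| = 30.
|(Parcel A ∪ Parcel B) ∩ Parcel C| = 7.4196.
|(Parcel A ∪ Parcel B) △ Parcel C| = 30 + 27.5 − 14.8393 = 42.66.

42.66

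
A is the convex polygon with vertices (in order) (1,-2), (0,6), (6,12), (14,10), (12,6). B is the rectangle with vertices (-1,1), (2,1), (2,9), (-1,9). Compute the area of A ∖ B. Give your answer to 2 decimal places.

91.56

|A| = 102, |A∩B| = 10.4375.
|A ∖ B| = |A| − |A∩B| = 102 − 10.4375 = 91.56.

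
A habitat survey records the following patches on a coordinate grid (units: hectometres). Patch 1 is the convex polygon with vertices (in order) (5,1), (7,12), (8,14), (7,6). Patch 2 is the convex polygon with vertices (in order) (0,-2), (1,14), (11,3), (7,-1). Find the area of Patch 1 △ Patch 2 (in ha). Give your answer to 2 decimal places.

97.49

|Patch 1| = 9, |Patch 2| = 97.5, |Patch 1∩Patch 2| = 4.5047.
|Patch 1 △ Patch 2| = |Patch 1| + |Patch 2| − 2·|Patch 1∩Patch 2| = 9 + 97.5 − 9.0093 = 97.49.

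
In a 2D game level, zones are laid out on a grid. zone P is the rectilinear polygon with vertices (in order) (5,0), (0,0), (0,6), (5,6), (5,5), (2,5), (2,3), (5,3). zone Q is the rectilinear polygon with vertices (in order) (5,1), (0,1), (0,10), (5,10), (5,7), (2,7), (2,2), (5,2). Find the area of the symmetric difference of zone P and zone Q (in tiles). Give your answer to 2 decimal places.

28.00

|zone P| = 24, |zone Q| = 30, |zone P∩zone Q| = 13.
|zone P △ zone Q| = |zone P| + |zone Q| − 2·|zone P∩zone Q| = 24 + 30 − 26 = 28.00.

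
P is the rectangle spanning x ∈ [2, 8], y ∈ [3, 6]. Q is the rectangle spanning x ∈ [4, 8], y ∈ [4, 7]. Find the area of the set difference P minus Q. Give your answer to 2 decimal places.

10.00

|P∩Q|: x∈[4,8], y∈[4,6] → 4·2 = 8.
|P| = 18.
|P ∖ Q| = |P| − |P∩Q| = 18 − 8 = 10.00.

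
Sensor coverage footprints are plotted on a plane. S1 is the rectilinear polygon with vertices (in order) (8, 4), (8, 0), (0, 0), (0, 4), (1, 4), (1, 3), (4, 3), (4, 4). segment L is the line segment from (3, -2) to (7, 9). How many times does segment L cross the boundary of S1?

2

The segment meets the boundary at (5.182,4), (3.727,0).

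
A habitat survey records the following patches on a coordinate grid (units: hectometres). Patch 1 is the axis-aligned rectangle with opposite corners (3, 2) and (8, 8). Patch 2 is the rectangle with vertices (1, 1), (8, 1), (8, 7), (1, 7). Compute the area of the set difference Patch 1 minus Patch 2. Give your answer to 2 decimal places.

|Patch 1∩Patch 2|: x∈[3,8], y∈[2,7] → 5·5 = 25.
|Patch 1| = 30.
|Patch 1 ∖ Patch 2| = |Patch 1| − |Patch 1∩Patch 2| = 30 − 25 = 5.00.

5.00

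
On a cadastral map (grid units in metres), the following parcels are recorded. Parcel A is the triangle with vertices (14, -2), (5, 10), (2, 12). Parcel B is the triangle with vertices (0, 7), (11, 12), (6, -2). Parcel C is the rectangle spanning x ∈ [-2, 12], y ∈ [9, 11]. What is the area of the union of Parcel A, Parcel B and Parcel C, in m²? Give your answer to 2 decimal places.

By inclusion–exclusion:
Individual areas: |Parcel A| = 9, |Parcel B| = 64.5, |Parcel C| = 28.
|Parcel A∩Parcel B| = 4.236.
|Parcel A∩Parcel C| = 2.1964.
|Parcel B∩Parcel C| = 7.3714.
|Parcel A∩Parcel B∩Parcel C| = 0.3041.
|Parcel A ∪ Parcel B ∪ Parcel C| = 101.5 − 13.8038 + 0.3041 = 88.00.

88.00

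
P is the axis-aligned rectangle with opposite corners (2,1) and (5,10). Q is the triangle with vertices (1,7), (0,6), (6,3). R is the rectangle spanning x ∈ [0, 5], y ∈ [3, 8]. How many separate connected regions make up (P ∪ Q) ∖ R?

3

(P ∪ Q) ∖ R splits into 3 disjoint pieces (area 6, area 6, area 0.15).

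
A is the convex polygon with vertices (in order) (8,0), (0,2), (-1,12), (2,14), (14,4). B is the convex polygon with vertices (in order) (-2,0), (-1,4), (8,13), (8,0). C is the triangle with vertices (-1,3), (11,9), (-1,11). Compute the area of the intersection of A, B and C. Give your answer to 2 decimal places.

The intersection is the polygon with vertices (-0.273,4.727), (5,10), (7.25,9.625), (8,9), (8,7.5), (-0.143,3.429).
By the shoelace formula its area is 22.86.

22.86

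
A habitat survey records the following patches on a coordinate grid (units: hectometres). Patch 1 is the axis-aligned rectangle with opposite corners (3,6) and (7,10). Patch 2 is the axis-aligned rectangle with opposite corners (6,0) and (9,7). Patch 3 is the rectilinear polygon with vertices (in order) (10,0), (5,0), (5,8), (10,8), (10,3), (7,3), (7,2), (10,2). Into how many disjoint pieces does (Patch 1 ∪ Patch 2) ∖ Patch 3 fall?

(Patch 1 ∪ Patch 2) ∖ Patch 3 splits into 2 disjoint pieces (area 12, area 2).

2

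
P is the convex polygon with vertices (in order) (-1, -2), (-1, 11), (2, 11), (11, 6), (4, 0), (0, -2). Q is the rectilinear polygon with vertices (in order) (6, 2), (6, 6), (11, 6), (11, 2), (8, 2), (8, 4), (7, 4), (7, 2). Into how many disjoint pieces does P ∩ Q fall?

P ∩ Q is a single connected region.

1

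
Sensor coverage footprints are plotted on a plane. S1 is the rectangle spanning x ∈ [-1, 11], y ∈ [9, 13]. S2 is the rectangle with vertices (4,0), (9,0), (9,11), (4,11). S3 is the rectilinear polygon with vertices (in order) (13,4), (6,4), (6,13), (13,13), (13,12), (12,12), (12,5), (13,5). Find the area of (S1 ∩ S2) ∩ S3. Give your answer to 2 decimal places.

The region (S1 ∩ S2) ∩ S3 is the polygon with vertices (9,11), (9,9), (6,9), (6,11).
By the shoelace formula its area is 6.00.

6.00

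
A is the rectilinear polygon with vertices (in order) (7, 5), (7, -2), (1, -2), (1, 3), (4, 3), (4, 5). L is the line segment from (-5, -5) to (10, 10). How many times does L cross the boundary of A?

4

The segment meets the boundary at (5,5), (4,4), (3,3), (1,1).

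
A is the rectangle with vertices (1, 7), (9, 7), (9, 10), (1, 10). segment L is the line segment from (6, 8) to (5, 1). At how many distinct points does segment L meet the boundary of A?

The segment meets the boundary at (5.857,7).

1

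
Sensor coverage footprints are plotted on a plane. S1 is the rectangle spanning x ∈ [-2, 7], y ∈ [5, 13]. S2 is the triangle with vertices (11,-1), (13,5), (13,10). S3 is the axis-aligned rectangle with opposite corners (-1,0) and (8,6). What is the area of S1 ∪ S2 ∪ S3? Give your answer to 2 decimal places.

123.00

By inclusion–exclusion:
Individual areas: |S1| = 72, |S2| = 5, |S3| = 54.
|S1∩S2| = 0.
|S1∩S3|: x∈[-1,7], y∈[5,6] → 8·1 = 8.
|S2∩S3| = 0.
|S1∩S2∩S3| = 0.
|S1 ∪ S2 ∪ S3| = 131 − 8 + 0 = 123.00.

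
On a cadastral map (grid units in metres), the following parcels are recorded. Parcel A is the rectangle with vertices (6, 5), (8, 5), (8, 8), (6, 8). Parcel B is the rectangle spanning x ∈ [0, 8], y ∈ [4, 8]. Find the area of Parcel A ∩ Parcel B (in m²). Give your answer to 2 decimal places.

|Parcel A∩Parcel B|: x∈[6,8], y∈[5,8] → 2·3 = 6.

6.00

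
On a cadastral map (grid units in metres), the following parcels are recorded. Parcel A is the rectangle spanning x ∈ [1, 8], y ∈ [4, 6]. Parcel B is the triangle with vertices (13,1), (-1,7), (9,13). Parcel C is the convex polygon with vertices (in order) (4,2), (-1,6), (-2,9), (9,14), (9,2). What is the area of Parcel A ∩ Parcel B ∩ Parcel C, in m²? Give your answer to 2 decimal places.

8.67

The intersection is the polygon with vertices (8,4), (6,4), (1.333,6), (8,6).
By the shoelace formula its area is 8.67.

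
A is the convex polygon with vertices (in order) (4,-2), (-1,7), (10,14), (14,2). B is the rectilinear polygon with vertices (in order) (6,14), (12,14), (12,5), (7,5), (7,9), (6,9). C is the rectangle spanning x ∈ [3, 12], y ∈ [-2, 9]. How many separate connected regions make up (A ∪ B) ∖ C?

2

(A ∪ B) ∖ C splits into 2 disjoint pieces (area 53.9909, area 6.8).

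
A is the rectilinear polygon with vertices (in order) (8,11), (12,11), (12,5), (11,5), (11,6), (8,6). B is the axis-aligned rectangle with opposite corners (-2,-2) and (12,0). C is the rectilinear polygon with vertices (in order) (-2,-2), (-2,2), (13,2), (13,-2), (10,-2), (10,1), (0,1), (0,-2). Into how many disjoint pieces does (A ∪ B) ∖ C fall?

2

(A ∪ B) ∖ C splits into 2 disjoint pieces (area 21, area 20).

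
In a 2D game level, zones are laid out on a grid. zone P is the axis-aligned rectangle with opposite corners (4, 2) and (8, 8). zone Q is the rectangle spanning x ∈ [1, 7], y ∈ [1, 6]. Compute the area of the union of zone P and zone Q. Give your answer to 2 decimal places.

By inclusion–exclusion:
Individual areas: |zone P| = 24, |zone Q| = 30.
|zone P∩zone Q|: x∈[4,7], y∈[2,6] → 3·4 = 12.
|zone P ∪ zone Q| = 54 − 12 = 42.00.

42.00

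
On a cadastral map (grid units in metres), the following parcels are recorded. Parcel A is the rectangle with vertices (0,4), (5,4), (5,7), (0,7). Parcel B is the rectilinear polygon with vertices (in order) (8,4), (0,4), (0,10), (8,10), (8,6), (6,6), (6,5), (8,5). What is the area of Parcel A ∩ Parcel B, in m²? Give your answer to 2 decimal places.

15.00

The intersection is the polygon with vertices (5,7), (5,4), (0,4), (0,7).
By the shoelace formula its area is 15.00.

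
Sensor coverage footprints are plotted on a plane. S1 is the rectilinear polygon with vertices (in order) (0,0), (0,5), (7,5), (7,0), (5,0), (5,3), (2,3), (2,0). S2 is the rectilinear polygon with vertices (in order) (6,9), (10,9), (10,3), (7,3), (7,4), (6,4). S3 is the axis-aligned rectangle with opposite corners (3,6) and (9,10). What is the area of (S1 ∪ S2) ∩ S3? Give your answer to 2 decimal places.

The region (S1 ∪ S2) ∩ S3 is the polygon with vertices (6,9), (9,9), (9,6), (6,6).
By the shoelace formula its area is 9.00.

9.00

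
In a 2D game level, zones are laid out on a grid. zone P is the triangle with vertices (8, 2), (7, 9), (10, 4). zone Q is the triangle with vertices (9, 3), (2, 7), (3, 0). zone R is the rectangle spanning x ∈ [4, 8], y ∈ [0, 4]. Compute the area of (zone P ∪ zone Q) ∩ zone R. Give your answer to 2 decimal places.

The region (zone P ∪ zone Q) ∩ zone R is the polygon with vertices (4,0.5), (4,4), (7.25,4), (7.756,3.711), (7.714,4), (8,4), (8,2), (7.933,2.467).
By the shoelace formula its area is 9.95.

9.95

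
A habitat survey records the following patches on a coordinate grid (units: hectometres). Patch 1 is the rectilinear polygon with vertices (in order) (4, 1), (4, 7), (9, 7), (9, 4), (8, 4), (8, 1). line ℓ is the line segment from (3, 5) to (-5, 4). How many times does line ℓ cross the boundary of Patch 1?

0

The segment lies entirely outside Patch 1 and never meets its boundary.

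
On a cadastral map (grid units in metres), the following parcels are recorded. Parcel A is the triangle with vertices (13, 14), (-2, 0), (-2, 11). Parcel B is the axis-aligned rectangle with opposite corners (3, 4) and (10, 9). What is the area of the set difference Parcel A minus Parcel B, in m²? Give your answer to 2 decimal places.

72.44

|Parcel A| = 82.5, |Parcel A∩Parcel B| = 10.0595.
|Parcel A ∖ Parcel B| = |Parcel A| − |Parcel A∩Parcel B| = 82.5 − 10.0595 = 72.44.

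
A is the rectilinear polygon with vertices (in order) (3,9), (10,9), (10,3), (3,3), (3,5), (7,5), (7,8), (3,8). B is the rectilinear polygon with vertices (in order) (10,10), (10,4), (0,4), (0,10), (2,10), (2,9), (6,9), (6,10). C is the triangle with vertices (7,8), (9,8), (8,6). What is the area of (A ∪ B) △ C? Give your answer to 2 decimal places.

61.00

|A ∪ B| = 63.
|(A ∪ B) ∩ C| = 2.
|(A ∪ B) △ C| = 63 + 2 − 4 = 61.00.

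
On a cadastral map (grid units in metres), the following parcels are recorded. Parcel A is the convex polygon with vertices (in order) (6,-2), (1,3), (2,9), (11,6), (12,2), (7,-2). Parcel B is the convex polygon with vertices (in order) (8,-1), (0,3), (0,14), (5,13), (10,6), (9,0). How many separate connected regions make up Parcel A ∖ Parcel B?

Parcel A ∖ Parcel B is a single connected region.

1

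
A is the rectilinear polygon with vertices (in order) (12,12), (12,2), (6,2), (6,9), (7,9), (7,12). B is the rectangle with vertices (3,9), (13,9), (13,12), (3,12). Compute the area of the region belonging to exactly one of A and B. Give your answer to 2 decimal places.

57.00

|A| = 57, |B| = 30, |A∩B| = 15.
|A △ B| = |A| + |B| − 2·|A∩B| = 57 + 30 − 30 = 57.00.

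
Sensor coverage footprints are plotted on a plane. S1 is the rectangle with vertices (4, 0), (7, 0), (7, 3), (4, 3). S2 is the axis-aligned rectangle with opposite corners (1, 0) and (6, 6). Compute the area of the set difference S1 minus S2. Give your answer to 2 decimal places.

|S1∩S2|: x∈[4,6], y∈[0,3] → 2·3 = 6.
|S1| = 9.
|S1 ∖ S2| = |S1| − |S1∩S2| = 9 − 6 = 3.00.

3.00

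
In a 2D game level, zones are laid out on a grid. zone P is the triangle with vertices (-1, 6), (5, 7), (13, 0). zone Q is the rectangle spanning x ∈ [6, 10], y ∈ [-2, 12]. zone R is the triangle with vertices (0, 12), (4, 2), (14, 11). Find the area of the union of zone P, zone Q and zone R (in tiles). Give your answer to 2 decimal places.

By inclusion–exclusion:
Individual areas: |zone P| = 25, |zone Q| = 56, |zone R| = 68.
|zone P∩zone Q| = 8.9286.
|zone P∩zone R| = 11.4516.
|zone Q∩zone R| = 23.3143.
|zone P∩zone Q∩zone R| = 1.5227.
|zone P ∪ zone Q ∪ zone R| = 149 − 43.6944 + 1.5227 = 106.83.

106.83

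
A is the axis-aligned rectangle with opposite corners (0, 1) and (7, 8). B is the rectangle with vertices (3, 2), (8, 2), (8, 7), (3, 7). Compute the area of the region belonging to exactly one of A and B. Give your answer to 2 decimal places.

|A∩B|: x∈[3,7], y∈[2,7] → 4·5 = 20.
|A △ B| = |A| + |B| − 2·|A∩B| = 49 + 25 − 40 = 34.00.

34.00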